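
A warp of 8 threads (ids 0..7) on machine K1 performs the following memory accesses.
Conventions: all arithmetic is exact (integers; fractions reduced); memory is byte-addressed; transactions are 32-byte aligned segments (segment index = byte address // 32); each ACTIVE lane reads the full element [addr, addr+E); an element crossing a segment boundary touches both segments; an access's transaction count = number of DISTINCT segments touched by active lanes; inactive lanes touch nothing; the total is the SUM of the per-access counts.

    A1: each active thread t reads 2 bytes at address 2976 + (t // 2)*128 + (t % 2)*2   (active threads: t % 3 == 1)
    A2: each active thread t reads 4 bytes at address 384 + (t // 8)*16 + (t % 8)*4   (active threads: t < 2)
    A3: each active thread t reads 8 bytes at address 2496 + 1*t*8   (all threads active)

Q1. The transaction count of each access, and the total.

A1: 3 transactions
A2: 1 transaction
A3: 2 transactions

Answer: 3,1,2; total 6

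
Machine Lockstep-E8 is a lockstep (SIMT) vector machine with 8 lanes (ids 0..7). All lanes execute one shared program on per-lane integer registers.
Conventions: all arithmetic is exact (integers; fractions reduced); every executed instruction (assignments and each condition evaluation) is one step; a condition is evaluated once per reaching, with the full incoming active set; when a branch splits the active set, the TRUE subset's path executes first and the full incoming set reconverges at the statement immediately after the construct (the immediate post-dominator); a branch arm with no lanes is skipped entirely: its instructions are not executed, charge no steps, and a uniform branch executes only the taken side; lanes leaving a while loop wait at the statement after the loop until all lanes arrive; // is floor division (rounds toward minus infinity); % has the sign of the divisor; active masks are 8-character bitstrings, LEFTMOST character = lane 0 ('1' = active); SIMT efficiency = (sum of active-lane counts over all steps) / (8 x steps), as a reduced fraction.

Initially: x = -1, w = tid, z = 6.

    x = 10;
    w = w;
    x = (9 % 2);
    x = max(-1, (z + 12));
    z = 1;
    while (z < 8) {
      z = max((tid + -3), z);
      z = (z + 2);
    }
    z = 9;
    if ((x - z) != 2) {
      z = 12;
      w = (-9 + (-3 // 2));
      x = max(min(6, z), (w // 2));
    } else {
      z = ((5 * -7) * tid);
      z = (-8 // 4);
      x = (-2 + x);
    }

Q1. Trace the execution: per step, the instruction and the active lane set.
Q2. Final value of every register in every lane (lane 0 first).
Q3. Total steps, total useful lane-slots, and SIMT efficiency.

step 0: x <- 10                      11111111
step 1: w <- w                       11111111
step 2: x <- (9 % 2)                 11111111
step 3: x <- max(-1, (z + 12))       11111111
step 4: z <- 1                       11111111
step 5: eval (z < 8)                 11111111
step 6: z <- max((tid + -3), z)      11111111
step 7: z <- (z + 2)                 11111111
step 8: eval (z < 8)                 11111111
step 9: z <- max((tid + -3), z)      11111111
step 10: z <- (z + 2)                 11111111
step 11: eval (z < 8)                 11111111
step 12: z <- max((tid + -3), z)      11111110
step 13: z <- (z + 2)                 11111110
step 14: eval (z < 8)                 11111110
step 15: z <- max((tid + -3), z)      11111000
step 16: z <- (z + 2)                 11111000
step 17: eval (z < 8)                 11111000
step 18: z <- 9                       11111111
step 19: eval ((x - z) != 2)          11111111
step 20: z <- 12                      11111111
step 21: w <- (-9 + (-3 // 2))        11111111
step 22: x <- max(min(6, z), (w // 2)) 11111111

Answer: 23 steps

x: 6,6,6,6,6,6,6,6
w: -11,-11,-11,-11,-11,-11,-11,-11
z: 12,12,12,12,12,12,12,12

steps = 23; useful = 172; efficiency = 172/184 = 43/46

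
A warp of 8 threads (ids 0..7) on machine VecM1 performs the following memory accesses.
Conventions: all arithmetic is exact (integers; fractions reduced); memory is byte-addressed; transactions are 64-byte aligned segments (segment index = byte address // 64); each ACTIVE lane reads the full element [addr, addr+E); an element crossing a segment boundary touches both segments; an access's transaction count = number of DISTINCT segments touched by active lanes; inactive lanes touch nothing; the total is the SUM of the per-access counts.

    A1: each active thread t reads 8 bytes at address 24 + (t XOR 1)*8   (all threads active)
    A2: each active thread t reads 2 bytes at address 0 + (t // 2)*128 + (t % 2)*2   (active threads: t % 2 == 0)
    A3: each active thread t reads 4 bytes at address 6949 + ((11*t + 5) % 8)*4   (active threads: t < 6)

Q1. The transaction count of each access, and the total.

A1: 2 transactions
A2: 4 transactions
A3: 2 transactions

Answer: 2,4,2; total 8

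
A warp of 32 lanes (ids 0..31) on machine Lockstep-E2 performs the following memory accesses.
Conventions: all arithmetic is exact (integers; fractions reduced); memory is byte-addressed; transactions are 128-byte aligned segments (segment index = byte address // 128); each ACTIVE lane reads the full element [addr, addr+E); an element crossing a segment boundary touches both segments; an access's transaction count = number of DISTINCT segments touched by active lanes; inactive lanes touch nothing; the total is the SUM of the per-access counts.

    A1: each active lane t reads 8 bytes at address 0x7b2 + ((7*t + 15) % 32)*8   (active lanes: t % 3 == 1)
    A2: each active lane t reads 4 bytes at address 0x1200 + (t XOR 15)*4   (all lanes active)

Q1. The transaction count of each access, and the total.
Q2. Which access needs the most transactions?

A1: 3 transactions
A2: 1 transaction

Answer: 3,1; total 4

Answer: A1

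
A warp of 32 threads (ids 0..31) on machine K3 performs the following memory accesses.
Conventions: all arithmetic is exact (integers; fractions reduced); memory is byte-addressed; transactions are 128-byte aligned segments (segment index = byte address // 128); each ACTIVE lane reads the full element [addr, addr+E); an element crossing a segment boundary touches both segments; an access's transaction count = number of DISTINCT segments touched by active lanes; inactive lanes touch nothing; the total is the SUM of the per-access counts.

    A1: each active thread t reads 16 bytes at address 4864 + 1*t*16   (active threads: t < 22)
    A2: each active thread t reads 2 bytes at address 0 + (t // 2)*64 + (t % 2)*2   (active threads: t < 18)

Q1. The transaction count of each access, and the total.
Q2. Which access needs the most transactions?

A1: 3 transactions
A2: 5 transactions

Answer: 3,5; total 8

Answer: A2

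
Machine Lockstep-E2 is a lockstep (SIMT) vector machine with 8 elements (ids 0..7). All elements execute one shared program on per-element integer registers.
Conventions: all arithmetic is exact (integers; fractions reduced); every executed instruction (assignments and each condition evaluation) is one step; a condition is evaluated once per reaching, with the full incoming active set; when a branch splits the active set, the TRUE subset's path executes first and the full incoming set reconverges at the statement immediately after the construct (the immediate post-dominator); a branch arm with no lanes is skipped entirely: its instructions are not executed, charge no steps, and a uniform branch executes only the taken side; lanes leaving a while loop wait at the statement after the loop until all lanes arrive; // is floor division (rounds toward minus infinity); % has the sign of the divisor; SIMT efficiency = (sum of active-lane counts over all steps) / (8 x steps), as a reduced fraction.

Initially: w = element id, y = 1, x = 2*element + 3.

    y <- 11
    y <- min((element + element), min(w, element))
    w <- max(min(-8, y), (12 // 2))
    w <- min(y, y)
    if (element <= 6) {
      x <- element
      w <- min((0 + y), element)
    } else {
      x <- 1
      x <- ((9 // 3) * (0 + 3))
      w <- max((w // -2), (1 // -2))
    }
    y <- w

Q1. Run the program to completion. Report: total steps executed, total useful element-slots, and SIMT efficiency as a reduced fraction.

Answer: 11 steps, 65 useful, 65/88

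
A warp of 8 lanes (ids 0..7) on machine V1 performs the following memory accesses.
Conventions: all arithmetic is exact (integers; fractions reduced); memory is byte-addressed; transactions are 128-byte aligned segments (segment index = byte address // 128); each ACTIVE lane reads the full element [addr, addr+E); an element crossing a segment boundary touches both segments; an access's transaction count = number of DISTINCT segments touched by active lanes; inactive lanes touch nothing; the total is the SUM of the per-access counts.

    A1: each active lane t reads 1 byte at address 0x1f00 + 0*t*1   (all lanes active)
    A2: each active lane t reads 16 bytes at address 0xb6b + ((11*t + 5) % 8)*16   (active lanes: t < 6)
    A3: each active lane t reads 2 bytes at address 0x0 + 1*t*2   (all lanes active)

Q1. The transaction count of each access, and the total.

A1: 1 transaction
A2: 2 transactions
A3: 1 transaction

Answer: 1,2,1; total 4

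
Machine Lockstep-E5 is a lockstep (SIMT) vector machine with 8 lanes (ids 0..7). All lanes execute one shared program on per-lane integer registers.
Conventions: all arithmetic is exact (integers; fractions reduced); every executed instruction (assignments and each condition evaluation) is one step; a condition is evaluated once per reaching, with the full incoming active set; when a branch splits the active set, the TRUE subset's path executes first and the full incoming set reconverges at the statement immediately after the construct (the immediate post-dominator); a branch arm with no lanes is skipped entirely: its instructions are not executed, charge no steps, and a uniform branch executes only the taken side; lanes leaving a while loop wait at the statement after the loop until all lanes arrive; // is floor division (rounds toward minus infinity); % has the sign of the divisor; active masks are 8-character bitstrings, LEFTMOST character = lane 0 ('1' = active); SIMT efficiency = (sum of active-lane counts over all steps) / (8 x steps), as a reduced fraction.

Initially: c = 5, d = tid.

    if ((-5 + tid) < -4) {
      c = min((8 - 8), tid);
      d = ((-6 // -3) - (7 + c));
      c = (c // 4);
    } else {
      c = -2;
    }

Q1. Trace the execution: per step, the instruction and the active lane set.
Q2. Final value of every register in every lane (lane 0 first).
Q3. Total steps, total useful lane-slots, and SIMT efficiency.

step 0: eval ((-5 + tid) < -4)       11111111
step 1: c <- min((8 - 8), tid)       10000000
step 2: d <- ((-6 // -3) - (7 + c))  10000000
step 3: c <- (c // 4)                10000000
step 4: c <- -2                      01111111

Answer: 5 steps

c: 0,-2,-2,-2,-2,-2,-2,-2
d: -5,1,2,3,4,5,6,7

steps = 5; useful = 18; efficiency = 18/40 = 9/20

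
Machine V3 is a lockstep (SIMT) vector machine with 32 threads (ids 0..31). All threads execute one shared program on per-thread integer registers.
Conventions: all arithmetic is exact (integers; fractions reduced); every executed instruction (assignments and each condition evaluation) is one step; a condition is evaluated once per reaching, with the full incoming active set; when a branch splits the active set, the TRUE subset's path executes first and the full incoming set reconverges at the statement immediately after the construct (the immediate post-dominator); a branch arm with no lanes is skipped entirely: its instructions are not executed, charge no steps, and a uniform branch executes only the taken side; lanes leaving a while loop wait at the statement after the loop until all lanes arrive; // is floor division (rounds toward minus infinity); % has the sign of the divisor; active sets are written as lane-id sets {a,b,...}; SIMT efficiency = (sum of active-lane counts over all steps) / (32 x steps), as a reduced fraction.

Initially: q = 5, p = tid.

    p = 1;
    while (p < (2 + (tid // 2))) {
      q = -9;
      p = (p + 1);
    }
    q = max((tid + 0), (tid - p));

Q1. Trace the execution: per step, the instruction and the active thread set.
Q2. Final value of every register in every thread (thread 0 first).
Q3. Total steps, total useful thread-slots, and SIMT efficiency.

step 0: p <- 1                       {0,1,2,3,4,5,6,7,8,9,10,11,12,13,14,15,16,17,18,19,20,21,22,23,24,25,26,27,28,29,30,31}
step 1: eval (p < (2 + (tid // 2)))  {0,1,2,3,4,5,6,7,8,9,10,11,12,13,14,15,16,17,18,19,20,21,22,23,24,25,26,27,28,29,30,31}
step 2: q <- -9                      {0,1,2,3,4,5,6,7,8,9,10,11,12,13,14,15,16,17,18,19,20,21,22,23,24,25,26,27,28,29,30,31}
step 3: p <- (p + 1)                 {0,1,2,3,4,5,6,7,8,9,10,11,12,13,14,15,16,17,18,19,20,21,22,23,24,25,26,27,28,29,30,31}
step 4: eval (p < (2 + (tid // 2)))  {0,1,2,3,4,5,6,7,8,9,10,11,12,13,14,15,16,17,18,19,20,21,22,23,24,25,26,27,28,29,30,31}
step 5: q <- -9                      {2,3,4,5,6,7,8,9,10,11,12,13,14,15,16,17,18,19,20,21,22,23,24,25,26,27,28,29,30,31}
step 6: p <- (p + 1)                 {2,3,4,5,6,7,8,9,10,11,12,13,14,15,16,17,18,19,20,21,22,23,24,25,26,27,28,29,30,31}
step 7: eval (p < (2 + (tid // 2)))  {2,3,4,5,6,7,8,9,10,11,12,13,14,15,16,17,18,19,20,21,22,23,24,25,26,27,28,29,30,31}
step 8: q <- -9                      {4,5,6,7,8,9,10,11,12,13,14,15,16,17,18,19,20,21,22,23,24,25,26,27,28,29,30,31}
step 9: p <- (p + 1)                 {4,5,6,7,8,9,10,11,12,13,14,15,16,17,18,19,20,21,22,23,24,25,26,27,28,29,30,31}
step 10: eval (p < (2 + (tid // 2)))  {4,5,6,7,8,9,10,11,12,13,14,15,16,17,18,19,20,21,22,23,24,25,26,27,28,29,30,31}
step 11: q <- -9                      {6,7,8,9,10,11,12,13,14,15,16,17,18,19,20,21,22,23,24,25,26,27,28,29,30,31}
step 12: p <- (p + 1)                 {6,7,8,9,10,11,12,13,14,15,16,17,18,19,20,21,22,23,24,25,26,27,28,29,30,31}
step 13: eval (p < (2 + (tid // 2)))  {6,7,8,9,10,11,12,13,14,15,16,17,18,19,20,21,22,23,24,25,26,27,28,29,30,31}
step 14: q <- -9                      {8,9,10,11,12,13,14,15,16,17,18,19,20,21,22,23,24,25,26,27,28,29,30,31}
step 15: p <- (p + 1)                 {8,9,10,11,12,13,14,15,16,17,18,19,20,21,22,23,24,25,26,27,28,29,30,31}
step 16: eval (p < (2 + (tid // 2)))  {8,9,10,11,12,13,14,15,16,17,18,19,20,21,22,23,24,25,26,27,28,29,30,31}
step 17: q <- -9                      {10,11,12,13,14,15,16,17,18,19,20,21,22,23,24,25,26,27,28,29,30,31}
step 18: p <- (p + 1)                 {10,11,12,13,14,15,16,17,18,19,20,21,22,23,24,25,26,27,28,29,30,31}
step 19: eval (p < (2 + (tid // 2)))  {10,11,12,13,14,15,16,17,18,19,20,21,22,23,24,25,26,27,28,29,30,31}
step 20: q <- -9                      {12,13,14,15,16,17,18,19,20,21,22,23,24,25,26,27,28,29,30,31}
step 21: p <- (p + 1)                 {12,13,14,15,16,17,18,19,20,21,22,23,24,25,26,27,28,29,30,31}
step 22: eval (p < (2 + (tid // 2)))  {12,13,14,15,16,17,18,19,20,21,22,23,24,25,26,27,28,29,30,31}
step 23: q <- -9                      {14,15,16,17,18,19,20,21,22,23,24,25,26,27,28,29,30,31}
step 24: p <- (p + 1)                 {14,15,16,17,18,19,20,21,22,23,24,25,26,27,28,29,30,31}
step 25: eval (p < (2 + (tid // 2)))  {14,15,16,17,18,19,20,21,22,23,24,25,26,27,28,29,30,31}
step 26: q <- -9                      {16,17,18,19,20,21,22,23,24,25,26,27,28,29,30,31}
step 27: p <- (p + 1)                 {16,17,18,19,20,21,22,23,24,25,26,27,28,29,30,31}
step 28: eval (p < (2 + (tid // 2)))  {16,17,18,19,20,21,22,23,24,25,26,27,28,29,30,31}
step 29: q <- -9                      {18,19,20,21,22,23,24,25,26,27,28,29,30,31}
step 30: p <- (p + 1)                 {18,19,20,21,22,23,24,25,26,27,28,29,30,31}
step 31: eval (p < (2 + (tid // 2)))  {18,19,20,21,22,23,24,25,26,27,28,29,30,31}
step 32: q <- -9                      {20,21,22,23,24,25,26,27,28,29,30,31}
step 33: p <- (p + 1)                 {20,21,22,23,24,25,26,27,28,29,30,31}
step 34: eval (p < (2 + (tid // 2)))  {20,21,22,23,24,25,26,27,28,29,30,31}
step 35: q <- -9                      {22,23,24,25,26,27,28,29,30,31}
step 36: p <- (p + 1)                 {22,23,24,25,26,27,28,29,30,31}
step 37: eval (p < (2 + (tid // 2)))  {22,23,24,25,26,27,28,29,30,31}
step 38: q <- -9                      {24,25,26,27,28,29,30,31}
step 39: p <- (p + 1)                 {24,25,26,27,28,29,30,31}
step 40: eval (p < (2 + (tid // 2)))  {24,25,26,27,28,29,30,31}
step 41: q <- -9                      {26,27,28,29,30,31}
step 42: p <- (p + 1)                 {26,27,28,29,30,31}
step 43: eval (p < (2 + (tid // 2)))  {26,27,28,29,30,31}
step 44: q <- -9                      {28,29,30,31}
step 45: p <- (p + 1)                 {28,29,30,31}
step 46: eval (p < (2 + (tid // 2)))  {28,29,30,31}
step 47: q <- -9                      {30,31}
step 48: p <- (p + 1)                 {30,31}
step 49: eval (p < (2 + (tid // 2)))  {30,31}
step 50: q <- max((tid + 0), (tid - p)) {0,1,2,3,4,5,6,7,8,9,10,11,12,13,14,15,16,17,18,19,20,21,22,23,24,25,26,27,28,29,30,31}

Answer: 51 steps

q: 0,1,2,3,4,5,6,7,8,9,10,11,12,13,14,15,16,17,18,19,20,21,22,23,24,25,26,27,28,29,30,31
p: 2,2,3,3,4,4,5,5,6,6,7,7,8,8,9,9,10,10,11,11,12,12,13,13,14,14,15,15,16,16,17,17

steps = 51; useful = 912; efficiency = 912/1632 = 19/34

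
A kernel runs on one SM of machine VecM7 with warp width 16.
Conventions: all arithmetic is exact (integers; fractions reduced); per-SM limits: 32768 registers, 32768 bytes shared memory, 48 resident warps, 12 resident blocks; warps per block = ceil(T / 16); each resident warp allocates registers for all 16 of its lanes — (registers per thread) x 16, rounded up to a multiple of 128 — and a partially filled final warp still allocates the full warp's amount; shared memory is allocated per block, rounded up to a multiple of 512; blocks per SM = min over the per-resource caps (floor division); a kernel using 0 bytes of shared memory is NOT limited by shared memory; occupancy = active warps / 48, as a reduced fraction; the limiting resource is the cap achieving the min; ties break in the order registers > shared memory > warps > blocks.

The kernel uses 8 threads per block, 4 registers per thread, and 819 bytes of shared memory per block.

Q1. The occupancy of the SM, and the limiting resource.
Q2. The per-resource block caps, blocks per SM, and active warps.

Answer: occupancy 1/4, limited by blocks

registers: 256 blocks
shared memory: 32 blocks
warps: 48 blocks
blocks: 12 blocks

Answer: 12 blocks, 12 active warps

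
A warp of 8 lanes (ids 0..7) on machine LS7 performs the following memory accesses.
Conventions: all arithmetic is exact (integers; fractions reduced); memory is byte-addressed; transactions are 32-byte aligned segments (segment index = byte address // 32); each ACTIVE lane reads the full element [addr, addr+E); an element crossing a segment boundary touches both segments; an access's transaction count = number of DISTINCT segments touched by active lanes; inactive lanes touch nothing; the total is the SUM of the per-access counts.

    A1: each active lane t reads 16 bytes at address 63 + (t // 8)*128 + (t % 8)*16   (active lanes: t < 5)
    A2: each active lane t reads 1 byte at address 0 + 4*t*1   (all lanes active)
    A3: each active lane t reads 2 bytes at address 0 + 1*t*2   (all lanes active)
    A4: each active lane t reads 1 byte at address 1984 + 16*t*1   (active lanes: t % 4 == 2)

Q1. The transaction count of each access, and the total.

A1: 4 transactions
A2: 1 transaction
A3: 1 transaction
A4: 2 transactions

Answer: 4,1,1,2; total 8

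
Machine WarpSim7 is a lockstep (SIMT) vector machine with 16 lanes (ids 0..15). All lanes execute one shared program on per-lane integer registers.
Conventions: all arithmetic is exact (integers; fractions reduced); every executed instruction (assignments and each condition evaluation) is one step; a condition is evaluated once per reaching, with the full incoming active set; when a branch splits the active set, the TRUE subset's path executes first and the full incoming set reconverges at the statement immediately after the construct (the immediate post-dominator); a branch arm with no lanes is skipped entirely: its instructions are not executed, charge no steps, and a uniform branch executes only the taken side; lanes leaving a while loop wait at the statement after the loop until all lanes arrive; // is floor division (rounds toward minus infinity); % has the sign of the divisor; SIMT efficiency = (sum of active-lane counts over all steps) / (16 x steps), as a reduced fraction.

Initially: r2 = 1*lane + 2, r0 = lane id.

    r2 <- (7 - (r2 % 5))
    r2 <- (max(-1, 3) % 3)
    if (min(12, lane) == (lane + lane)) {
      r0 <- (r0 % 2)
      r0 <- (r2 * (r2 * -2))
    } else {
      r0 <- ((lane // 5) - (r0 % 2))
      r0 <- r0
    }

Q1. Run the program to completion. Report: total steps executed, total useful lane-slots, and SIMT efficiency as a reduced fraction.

Answer: 7 steps, 80 useful, 5/7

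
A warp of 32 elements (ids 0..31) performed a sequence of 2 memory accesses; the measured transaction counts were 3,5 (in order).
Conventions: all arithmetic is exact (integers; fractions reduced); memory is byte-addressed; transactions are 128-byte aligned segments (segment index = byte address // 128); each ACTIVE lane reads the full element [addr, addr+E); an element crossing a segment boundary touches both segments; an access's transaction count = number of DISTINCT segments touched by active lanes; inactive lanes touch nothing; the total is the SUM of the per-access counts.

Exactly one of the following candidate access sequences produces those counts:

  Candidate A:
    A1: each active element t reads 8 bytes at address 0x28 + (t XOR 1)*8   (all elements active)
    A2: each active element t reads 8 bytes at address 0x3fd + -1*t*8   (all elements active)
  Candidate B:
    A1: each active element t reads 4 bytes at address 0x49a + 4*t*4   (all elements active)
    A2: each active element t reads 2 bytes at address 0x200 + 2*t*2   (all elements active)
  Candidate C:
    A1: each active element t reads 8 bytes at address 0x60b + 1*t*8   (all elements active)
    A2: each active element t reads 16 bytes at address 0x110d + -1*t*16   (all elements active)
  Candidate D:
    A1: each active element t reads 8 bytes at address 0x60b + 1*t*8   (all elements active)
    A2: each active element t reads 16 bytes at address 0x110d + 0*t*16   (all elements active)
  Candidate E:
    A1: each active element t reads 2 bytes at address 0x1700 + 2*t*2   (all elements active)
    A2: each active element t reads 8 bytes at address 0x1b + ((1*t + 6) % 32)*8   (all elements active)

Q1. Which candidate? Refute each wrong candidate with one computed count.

A: A2 gives 3 transactions, not 5
B: A1 gives 5 transactions, not 3
D: A2 gives 1 transaction, not 5
E: A1 gives 1 transaction, not 3
C: all counts match (3,5)

Answer: C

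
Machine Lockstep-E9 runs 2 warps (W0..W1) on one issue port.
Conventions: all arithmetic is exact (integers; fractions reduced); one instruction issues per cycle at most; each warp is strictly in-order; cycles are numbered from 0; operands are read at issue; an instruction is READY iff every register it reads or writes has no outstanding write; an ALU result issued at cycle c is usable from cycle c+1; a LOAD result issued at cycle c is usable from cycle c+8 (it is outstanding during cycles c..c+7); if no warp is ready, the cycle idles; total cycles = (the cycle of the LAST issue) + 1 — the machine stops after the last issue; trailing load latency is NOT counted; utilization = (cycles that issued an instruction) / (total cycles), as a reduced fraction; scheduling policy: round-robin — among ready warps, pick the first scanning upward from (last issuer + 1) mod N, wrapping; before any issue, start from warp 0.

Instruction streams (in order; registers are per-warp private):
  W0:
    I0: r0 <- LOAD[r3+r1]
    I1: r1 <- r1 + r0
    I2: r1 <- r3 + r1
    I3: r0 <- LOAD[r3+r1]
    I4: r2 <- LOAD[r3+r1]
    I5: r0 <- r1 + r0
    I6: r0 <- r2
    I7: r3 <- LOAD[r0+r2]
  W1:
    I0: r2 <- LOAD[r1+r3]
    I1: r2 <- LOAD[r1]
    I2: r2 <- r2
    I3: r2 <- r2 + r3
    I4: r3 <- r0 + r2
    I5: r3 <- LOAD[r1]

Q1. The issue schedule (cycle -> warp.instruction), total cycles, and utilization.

cycle 0: W0.I0
cycle 1: W1.I0
cycle 2: idle
cycle 3: idle
cycle 4: idle
cycle 5: idle
cycle 6: idle
cycle 7: idle
cycle 8: W0.I1
cycle 9: W1.I1
cycle 10: W0.I2
cycle 11: W0.I3
cycle 12: W0.I4
cycle 13: idle
cycle 14: idle
cycle 15: idle
cycle 16: idle
cycle 17: W1.I2
cycle 18: W1.I3
cycle 19: W0.I5
cycle 20: W1.I4
cycle 21: W0.I6
cycle 22: W1.I5
cycle 23: W0.I7

Answer: 24 cycles, utilization 7/12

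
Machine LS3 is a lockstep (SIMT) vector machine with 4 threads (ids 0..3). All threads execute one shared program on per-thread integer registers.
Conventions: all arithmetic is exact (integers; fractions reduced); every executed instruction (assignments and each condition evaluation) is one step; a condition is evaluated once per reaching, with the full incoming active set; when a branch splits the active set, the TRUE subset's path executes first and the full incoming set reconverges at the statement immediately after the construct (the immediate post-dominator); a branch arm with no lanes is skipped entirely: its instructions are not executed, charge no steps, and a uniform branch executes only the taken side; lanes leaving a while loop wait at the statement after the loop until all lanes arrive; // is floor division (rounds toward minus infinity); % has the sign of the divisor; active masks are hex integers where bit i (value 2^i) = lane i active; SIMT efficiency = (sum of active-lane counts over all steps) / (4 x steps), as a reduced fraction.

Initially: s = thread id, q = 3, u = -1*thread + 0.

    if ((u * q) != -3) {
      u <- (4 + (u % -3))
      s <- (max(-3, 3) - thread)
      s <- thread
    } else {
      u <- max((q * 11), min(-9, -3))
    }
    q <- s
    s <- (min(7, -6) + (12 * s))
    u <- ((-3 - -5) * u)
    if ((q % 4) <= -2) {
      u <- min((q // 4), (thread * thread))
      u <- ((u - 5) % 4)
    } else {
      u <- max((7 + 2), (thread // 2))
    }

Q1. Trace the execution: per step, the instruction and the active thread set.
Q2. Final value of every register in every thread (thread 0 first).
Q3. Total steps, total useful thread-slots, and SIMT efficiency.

step 0: eval ((u * q) != -3)         0xf
step 1: u <- (4 + (u % -3))          0xd
step 2: s <- (max(-3, 3) - thread)   0xd
step 3: s <- thread                  0xd
step 4: u <- max((q * 11), min(-9, -3)) 0x2
step 5: q <- s                       0xf
step 6: s <- (min(7, -6) + (12 * s)) 0xf
step 7: u <- ((-3 - -5) * u)         0xf
step 8: eval ((q % 4) <= -2)         0xf
step 9: u <- max((7 + 2), (thread // 2)) 0xf

Answer: 10 steps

s: -6,6,18,30
q: 0,1,2,3
u: 9,9,9,9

steps = 10; useful = 34; efficiency = 34/40 = 17/20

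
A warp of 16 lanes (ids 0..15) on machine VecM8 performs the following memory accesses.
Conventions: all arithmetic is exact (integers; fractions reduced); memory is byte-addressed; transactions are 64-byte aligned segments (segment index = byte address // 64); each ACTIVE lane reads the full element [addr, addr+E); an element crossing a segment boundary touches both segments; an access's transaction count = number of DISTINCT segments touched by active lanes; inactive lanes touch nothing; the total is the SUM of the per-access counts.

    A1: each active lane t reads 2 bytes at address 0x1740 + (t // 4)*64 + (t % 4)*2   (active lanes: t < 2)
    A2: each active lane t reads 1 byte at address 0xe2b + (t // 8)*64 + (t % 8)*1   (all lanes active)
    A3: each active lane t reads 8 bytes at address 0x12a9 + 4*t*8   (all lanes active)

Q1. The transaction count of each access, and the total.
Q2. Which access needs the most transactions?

A1: 1 transaction
A2: 2 transactions
A3: 9 transactions

Answer: 1,2,9; total 12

Answer: A3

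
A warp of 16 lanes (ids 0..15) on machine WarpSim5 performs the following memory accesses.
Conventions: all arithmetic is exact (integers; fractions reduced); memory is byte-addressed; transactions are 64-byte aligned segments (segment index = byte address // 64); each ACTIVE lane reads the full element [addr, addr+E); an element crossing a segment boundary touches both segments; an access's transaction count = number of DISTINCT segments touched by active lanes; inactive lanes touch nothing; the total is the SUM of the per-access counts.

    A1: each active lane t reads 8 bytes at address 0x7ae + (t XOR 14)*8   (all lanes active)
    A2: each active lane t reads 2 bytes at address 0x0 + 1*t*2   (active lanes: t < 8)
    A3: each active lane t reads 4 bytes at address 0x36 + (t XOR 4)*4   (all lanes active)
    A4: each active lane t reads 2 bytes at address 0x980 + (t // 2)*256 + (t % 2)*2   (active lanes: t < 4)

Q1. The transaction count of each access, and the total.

A1: 3 transactions
A2: 1 transaction
A3: 2 transactions
A4: 2 transactions

Answer: 3,1,2,2; total 8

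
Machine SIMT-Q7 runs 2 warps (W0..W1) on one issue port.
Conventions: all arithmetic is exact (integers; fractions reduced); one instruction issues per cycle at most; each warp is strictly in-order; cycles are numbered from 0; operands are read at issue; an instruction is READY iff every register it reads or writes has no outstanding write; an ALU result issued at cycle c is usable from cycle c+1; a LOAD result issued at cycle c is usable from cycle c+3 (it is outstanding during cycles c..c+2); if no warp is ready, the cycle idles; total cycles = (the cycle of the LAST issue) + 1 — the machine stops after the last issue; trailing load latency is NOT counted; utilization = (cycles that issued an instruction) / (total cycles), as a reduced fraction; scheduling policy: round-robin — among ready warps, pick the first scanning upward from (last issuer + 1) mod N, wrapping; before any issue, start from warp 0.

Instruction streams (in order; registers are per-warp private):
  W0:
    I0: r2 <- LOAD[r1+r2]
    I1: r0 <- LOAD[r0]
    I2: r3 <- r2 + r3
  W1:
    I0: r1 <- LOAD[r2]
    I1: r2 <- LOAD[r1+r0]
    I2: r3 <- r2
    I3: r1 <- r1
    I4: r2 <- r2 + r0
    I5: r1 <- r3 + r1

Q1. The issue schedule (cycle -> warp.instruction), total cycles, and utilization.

cycle 0: W0.I0
cycle 1: W1.I0
cycle 2: W0.I1
cycle 3: W0.I2
cycle 4: W1.I1
cycle 5: idle
cycle 6: idle
cycle 7: W1.I2
cycle 8: W1.I3
cycle 9: W1.I4
cycle 10: W1.I5

Answer: 11 cycles, utilization 9/11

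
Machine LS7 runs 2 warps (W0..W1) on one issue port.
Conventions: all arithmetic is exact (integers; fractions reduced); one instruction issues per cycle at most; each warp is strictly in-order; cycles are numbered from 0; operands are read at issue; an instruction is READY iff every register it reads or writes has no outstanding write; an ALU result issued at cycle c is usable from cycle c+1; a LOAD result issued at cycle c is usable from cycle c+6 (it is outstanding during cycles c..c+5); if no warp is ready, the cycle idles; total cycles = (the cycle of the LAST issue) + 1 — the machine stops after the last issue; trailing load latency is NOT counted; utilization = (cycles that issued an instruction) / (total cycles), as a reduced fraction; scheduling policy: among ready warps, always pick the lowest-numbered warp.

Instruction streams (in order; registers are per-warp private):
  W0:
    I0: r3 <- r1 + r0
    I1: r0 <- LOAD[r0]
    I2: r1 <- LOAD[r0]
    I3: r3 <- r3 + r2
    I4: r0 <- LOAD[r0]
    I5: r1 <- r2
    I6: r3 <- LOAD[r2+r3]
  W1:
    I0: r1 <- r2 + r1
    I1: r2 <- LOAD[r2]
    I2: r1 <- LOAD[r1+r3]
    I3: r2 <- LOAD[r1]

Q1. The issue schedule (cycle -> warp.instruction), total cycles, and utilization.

cycle 0: W0.I0
cycle 1: W0.I1
cycle 2: W1.I0
cycle 3: W1.I1
cycle 4: W1.I2
cycle 5: idle
cycle 6: idle
cycle 7: W0.I2
cycle 8: W0.I3
cycle 9: W0.I4
cycle 10: W1.I3
cycle 11: idle
cycle 12: idle
cycle 13: W0.I5
cycle 14: W0.I6

Answer: 15 cycles, utilization 11/15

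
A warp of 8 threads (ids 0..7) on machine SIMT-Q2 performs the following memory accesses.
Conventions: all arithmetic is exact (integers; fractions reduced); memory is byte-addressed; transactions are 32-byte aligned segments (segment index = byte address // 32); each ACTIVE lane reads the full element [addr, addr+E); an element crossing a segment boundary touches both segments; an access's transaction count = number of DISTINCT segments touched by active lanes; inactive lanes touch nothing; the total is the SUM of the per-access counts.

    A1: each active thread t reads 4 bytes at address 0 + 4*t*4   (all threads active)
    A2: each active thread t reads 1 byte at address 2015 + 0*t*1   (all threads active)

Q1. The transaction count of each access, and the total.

A1: 4 transactions
A2: 1 transaction

Answer: 4,1; total 5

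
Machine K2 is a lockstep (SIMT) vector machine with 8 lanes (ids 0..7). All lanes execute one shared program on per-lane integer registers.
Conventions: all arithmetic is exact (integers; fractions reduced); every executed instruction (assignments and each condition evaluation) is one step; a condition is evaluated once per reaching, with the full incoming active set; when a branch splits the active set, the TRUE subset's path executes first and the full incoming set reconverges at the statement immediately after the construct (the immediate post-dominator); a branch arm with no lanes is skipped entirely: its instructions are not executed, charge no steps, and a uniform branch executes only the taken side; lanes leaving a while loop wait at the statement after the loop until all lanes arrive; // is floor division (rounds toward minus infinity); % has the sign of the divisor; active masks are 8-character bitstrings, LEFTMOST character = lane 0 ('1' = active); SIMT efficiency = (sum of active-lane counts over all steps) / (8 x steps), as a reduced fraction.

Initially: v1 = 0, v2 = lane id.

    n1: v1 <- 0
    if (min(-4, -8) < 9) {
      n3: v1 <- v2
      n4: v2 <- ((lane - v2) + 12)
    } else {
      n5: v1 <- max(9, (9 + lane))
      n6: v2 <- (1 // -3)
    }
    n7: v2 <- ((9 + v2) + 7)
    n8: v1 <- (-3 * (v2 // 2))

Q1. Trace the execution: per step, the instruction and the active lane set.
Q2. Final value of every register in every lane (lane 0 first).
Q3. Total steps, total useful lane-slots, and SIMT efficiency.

step 0: v1 <- 0                      11111111
step 1: eval (min(-4, -8) < 9)       11111111
step 2: v1 <- v2                     11111111
step 3: v2 <- ((lane - v2) + 12)     11111111
step 4: v2 <- ((9 + v2) + 7)         11111111
step 5: v1 <- (-3 * (v2 // 2))       11111111

Answer: 6 steps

v1: -42,-42,-42,-42,-42,-42,-42,-42
v2: 28,28,28,28,28,28,28,28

steps = 6; useful = 48; efficiency = 48/48 = 1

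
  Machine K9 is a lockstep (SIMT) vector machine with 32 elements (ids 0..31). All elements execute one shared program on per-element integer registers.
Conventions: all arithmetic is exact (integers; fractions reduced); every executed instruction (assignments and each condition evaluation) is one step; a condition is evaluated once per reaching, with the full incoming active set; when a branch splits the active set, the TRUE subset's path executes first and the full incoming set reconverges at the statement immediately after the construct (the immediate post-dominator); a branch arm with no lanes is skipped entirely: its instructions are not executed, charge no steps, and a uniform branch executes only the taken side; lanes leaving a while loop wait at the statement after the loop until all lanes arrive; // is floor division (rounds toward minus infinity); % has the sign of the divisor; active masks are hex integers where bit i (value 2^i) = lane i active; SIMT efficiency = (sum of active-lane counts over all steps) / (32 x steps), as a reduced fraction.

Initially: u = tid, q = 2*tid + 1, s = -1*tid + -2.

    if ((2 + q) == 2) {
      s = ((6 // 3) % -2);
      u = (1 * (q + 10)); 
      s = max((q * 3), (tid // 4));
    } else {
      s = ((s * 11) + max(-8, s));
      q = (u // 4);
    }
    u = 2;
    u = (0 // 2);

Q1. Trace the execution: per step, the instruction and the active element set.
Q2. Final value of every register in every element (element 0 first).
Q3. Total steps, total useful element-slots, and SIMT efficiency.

step 0: eval ((2 + q) == 2)          0xffffffff
step 1: s <- ((s * 11) + max(-8, s)) 0xffffffff
step 2: q <- (u // 4)                0xffffffff
step 3: u <- 2                       0xffffffff
step 4: u <- (0 // 2)                0xffffffff

Answer: 5 steps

u: 0,0,0,0,0,0,0,0,0,0,0,0,0,0,0,0,0,0,0,0,0,0,0,0,0,0,0,0,0,0,0,0
q: 0,0,0,0,1,1,1,1,2,2,2,2,3,3,3,3,4,4,4,4,5,5,5,5,6,6,6,6,7,7,7,7
s: -24,-36,-48,-60,-72,-84,-96,-107,-118,-129,-140,-151,-162,-173,-184,-195,-206,-217,-228,-239,-250,-261,-272,-283,-294,-305,-316,-327,-338,-349,-360,-371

steps = 5; useful = 160; efficiency = 160/160 = 1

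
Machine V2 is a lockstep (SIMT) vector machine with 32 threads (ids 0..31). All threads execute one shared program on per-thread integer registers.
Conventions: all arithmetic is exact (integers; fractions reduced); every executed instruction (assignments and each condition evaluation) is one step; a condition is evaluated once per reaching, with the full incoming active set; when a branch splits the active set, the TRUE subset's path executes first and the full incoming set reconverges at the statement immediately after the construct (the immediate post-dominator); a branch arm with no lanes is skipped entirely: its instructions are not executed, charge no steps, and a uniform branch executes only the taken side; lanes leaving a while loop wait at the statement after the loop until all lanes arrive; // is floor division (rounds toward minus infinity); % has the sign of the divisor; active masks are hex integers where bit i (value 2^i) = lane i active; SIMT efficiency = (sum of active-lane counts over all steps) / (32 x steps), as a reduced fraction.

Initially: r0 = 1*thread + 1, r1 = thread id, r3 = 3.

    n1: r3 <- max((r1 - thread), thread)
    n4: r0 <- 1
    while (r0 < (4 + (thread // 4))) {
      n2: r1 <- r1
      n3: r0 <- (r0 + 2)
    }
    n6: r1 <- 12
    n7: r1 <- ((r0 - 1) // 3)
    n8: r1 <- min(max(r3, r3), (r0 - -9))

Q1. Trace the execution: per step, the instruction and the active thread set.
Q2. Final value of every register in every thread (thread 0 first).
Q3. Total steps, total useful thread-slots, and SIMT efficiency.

step 0: r3 <- max((r1 - thread), thread) 0xffffffff
step 1: r0 <- 1                      0xffffffff
step 2: eval (r0 < (4 + (thread // 4))) 0xffffffff
step 3: r1 <- r1                     0xffffffff
step 4: r0 <- (r0 + 2)               0xffffffff
step 5: eval (r0 < (4 + (thread // 4))) 0xffffffff
step 6: r1 <- r1                     0xffffffff
step 7: r0 <- (r0 + 2)               0xffffffff
step 8: eval (r0 < (4 + (thread // 4))) 0xffffffff
step 9: r1 <- r1                     0xffffff00
step 10: r0 <- (r0 + 2)               0xffffff00
step 11: eval (r0 < (4 + (thread // 4))) 0xffffff00
step 12: r1 <- r1                     0xffff0000
step 13: r0 <- (r0 + 2)               0xffff0000
step 14: eval (r0 < (4 + (thread // 4))) 0xffff0000
step 15: r1 <- r1                     0xff000000
step 16: r0 <- (r0 + 2)               0xff000000
step 17: eval (r0 < (4 + (thread // 4))) 0xff000000
step 18: r1 <- 12                     0xffffffff
step 19: r1 <- ((r0 - 1) // 3)        0xffffffff
step 20: r1 <- min(max(r3, r3), (r0 - -9)) 0xffffffff

Answer: 21 steps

r0: 5,5,5,5,5,5,5,5,7,7,7,7,7,7,7,7,9,9,9,9,9,9,9,9,11,11,11,11,11,11,11,11
r1: 0,1,2,3,4,5,6,7,8,9,10,11,12,13,14,15,16,17,18,18,18,18,18,18,20,20,20,20,20,20,20,20
r3: 0,1,2,3,4,5,6,7,8,9,10,11,12,13,14,15,16,17,18,19,20,21,22,23,24,25,26,27,28,29,30,31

steps = 21; useful = 528; efficiency = 528/672 = 11/14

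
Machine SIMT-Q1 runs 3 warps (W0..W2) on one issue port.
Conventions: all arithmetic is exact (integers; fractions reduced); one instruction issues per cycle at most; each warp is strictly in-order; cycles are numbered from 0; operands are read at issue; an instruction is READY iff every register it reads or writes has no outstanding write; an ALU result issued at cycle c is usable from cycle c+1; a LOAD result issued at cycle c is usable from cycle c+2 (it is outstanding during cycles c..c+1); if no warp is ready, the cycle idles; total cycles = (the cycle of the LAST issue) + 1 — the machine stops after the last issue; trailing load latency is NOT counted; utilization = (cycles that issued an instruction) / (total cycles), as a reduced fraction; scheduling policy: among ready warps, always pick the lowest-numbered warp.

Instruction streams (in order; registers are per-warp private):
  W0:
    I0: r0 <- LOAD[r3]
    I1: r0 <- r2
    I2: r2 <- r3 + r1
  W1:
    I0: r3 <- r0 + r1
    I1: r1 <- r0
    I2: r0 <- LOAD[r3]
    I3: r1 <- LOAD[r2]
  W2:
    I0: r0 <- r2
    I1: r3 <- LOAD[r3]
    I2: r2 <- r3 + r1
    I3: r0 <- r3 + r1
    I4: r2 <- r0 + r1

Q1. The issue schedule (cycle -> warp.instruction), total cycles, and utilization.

cycle 0: W0.I0
cycle 1: W1.I0
cycle 2: W0.I1
cycle 3: W0.I2
cycle 4: W1.I1
cycle 5: W1.I2
cycle 6: W1.I3
cycle 7: W2.I0
cycle 8: W2.I1
cycle 9: idle
cycle 10: W2.I2
cycle 11: W2.I3
cycle 12: W2.I4

Answer: 13 cycles, utilization 12/13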